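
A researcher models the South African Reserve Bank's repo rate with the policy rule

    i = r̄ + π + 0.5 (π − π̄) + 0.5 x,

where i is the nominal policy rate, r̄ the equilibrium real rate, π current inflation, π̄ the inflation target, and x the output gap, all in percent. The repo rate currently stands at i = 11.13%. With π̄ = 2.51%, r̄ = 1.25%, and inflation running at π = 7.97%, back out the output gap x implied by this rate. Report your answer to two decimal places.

0.5 x = 11.13 − 1.25 − 7.97 − 0.5 × (7.97 − 2.51) = -0.82
x = -0.82 / 0.5 = -1.64

-1.64%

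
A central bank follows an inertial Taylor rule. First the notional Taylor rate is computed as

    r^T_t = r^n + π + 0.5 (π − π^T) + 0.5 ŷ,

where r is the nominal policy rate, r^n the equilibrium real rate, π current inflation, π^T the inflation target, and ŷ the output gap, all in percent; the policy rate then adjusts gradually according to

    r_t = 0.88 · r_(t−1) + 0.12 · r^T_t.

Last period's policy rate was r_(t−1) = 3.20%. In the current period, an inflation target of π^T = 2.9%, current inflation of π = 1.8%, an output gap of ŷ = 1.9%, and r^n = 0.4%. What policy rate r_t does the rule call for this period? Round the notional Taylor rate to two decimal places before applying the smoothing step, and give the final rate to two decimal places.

r^T_t = 0.4 + 1.8 + 0.5 × (1.8 − 2.9) + 0.5 × 1.9
   = 0.4 + 1.8 − 0.55 + 0.95 = 2.60
r_t = 0.88 × 3.20 + 0.12 × 2.60 = 2.816 + 0.312 = 3.13

3.13%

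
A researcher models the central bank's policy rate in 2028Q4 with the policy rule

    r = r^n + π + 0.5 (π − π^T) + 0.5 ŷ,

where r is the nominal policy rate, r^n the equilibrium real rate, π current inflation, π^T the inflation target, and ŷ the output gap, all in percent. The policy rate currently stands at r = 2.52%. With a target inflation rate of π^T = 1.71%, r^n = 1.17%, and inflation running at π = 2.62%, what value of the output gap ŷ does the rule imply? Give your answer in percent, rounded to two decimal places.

-3.45%

0.5 ŷ = 2.52 − 1.17 − 2.62 − 0.5 × (2.62 − 1.71) = -1.725
ŷ = -1.725 / 0.5 = -3.45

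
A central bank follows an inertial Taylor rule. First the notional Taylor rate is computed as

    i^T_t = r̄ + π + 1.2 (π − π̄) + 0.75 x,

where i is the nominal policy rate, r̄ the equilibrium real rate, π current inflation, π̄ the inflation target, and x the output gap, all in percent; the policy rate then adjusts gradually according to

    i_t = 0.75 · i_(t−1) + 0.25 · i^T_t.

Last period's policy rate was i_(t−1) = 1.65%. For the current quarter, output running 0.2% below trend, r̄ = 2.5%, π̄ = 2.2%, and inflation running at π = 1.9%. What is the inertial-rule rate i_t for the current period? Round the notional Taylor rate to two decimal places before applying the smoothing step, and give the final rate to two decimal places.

2.21%

Output 0.2% below potential → x = -0.2.
i^T_t = 2.5 + 1.9 + 1.2 × (1.9 − 2.2) + 0.75 × (-0.2)
   = 2.5 + 1.9 − 0.36 − 0.15 = 3.89
i_t = 0.75 × 1.65 + 0.25 × 3.89 = 1.2375 + 0.9725 = 2.21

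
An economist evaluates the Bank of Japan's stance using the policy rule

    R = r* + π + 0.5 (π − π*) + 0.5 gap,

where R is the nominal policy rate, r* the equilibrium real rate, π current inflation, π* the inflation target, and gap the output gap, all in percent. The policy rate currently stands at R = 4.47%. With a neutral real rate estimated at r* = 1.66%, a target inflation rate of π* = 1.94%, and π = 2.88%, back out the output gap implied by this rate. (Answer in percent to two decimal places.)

0.5 gap = 4.47 − 1.66 − 2.88 − 0.5 × (2.88 − 1.94) = -0.54
gap = -0.54 / 0.5 = -1.08

-1.08%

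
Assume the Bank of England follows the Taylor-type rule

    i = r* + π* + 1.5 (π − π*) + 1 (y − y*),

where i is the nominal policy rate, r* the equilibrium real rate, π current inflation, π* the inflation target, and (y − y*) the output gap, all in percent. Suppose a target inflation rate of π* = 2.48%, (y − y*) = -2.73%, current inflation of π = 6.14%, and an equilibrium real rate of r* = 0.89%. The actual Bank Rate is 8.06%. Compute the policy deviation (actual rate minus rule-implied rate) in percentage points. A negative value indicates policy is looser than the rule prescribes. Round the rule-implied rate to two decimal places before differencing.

i = 0.89 + 2.48 + 1.5 × (6.14 − 2.48) + 1 × (-2.73)
   = 0.89 + 2.48 + 5.49 − 2.73 = 6.13
Deviation = 8.06 − 6.13 = 1.93 pp.

1.93 pp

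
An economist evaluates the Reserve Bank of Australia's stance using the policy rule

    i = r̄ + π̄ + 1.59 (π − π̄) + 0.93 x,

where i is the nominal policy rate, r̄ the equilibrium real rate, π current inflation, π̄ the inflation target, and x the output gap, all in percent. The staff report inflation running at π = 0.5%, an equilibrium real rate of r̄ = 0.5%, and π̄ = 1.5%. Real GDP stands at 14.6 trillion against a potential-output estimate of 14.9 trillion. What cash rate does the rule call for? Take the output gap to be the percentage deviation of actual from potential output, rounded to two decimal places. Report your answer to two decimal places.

Output gap = 100 × (14.6 − 14.9) / 14.9 = -2.01%.
i = 0.50 + 1.50 + 1.59 × (0.50 − 1.50) + 0.93 × (-2.01)
   = 0.50 + 1.5 − 1.59 − 1.8693 = -1.46

-1.46%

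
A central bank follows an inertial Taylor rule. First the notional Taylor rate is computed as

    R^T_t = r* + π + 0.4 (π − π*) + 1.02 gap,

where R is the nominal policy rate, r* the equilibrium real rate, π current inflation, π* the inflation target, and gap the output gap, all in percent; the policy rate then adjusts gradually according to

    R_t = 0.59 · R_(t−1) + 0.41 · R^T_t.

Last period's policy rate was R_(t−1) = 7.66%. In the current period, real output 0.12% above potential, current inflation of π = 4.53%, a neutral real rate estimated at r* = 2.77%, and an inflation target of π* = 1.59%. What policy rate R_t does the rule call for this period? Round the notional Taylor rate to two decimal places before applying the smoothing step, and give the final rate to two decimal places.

8.05%

Output 0.12% above potential → gap = 0.12.
R^T_t = 2.77 + 4.53 + 0.4 × (4.53 − 1.59) + 1.02 × 0.12
   = 2.77 + 4.53 + 1.176 + 0.1224 = 8.60
R_t = 0.59 × 7.66 + 0.41 × 8.60 = 4.5194 + 3.526 = 8.05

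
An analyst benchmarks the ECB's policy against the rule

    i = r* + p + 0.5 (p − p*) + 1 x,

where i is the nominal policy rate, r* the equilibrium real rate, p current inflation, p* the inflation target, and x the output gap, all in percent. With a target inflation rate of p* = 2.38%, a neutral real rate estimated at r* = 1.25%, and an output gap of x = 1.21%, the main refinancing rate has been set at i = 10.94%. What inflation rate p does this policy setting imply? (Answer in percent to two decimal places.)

6.45%

Collecting p: i = r* + (1 + 0.5) p − 0.5 p* + 1 x
1.5 p = 10.94 − 1.25 + 0.5 × 2.38 − 1 × 1.21 = 9.67
p = 9.67 / 1.5 = 6.45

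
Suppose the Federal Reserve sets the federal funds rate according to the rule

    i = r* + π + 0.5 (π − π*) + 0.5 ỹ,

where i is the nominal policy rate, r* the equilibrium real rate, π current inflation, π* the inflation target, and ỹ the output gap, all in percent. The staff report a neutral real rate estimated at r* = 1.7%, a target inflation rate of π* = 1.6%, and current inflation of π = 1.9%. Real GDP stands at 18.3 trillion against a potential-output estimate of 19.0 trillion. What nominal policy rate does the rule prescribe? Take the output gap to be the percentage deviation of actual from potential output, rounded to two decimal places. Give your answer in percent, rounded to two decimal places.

1.91%

Output gap = 100 × (18.3 − 19.0) / 19.0 = -3.68%.
i = 1.70 + 1.90 + 0.5 × (1.90 − 1.60) + 0.5 × (-3.68)
   = 1.70 + 1.9 + 0.15 − 1.84 = 1.91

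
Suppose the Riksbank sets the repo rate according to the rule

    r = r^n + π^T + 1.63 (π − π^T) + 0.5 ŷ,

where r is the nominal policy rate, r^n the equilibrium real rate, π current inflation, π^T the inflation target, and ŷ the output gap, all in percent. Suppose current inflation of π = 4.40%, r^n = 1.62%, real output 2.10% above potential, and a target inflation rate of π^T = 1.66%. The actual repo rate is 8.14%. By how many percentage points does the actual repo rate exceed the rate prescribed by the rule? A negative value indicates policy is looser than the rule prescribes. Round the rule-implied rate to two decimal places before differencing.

Output 2.10% above potential → ŷ = 2.10.
r = 1.62 + 1.66 + 1.63 × (4.40 − 1.66) + 0.5 × 2.10
   = 1.62 + 1.66 + 4.4662 + 1.05 = 8.80
Deviation = 8.14 − 8.80 = -0.66 pp.

-0.66 pp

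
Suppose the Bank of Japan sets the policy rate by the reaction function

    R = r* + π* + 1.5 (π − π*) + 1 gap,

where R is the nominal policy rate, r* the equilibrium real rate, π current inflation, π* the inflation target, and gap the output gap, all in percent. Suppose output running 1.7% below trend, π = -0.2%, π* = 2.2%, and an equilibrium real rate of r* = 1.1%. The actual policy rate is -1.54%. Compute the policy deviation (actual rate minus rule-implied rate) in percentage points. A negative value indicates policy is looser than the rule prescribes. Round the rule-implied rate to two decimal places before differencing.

0.46 pp

Output 1.7% below potential → gap = -1.7.
R = 1.1 + 2.2 + 1.5 × (-0.2 − 2.2) + 1 × (-1.7)
   = 1.1 + 2.2 − 3.6 − 1.7 = -2.00
Deviation = -1.54 − (-2.00) = 0.46 pp.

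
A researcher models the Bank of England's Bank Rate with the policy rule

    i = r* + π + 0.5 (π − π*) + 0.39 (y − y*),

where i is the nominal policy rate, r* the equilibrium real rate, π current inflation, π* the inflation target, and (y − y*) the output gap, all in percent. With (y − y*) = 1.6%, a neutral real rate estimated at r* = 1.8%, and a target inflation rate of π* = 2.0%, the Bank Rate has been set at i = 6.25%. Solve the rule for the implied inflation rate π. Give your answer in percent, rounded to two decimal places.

3.22%

Collecting π: i = r* + (1 + 0.5) π − 0.5 π* + 0.39 (y − y*)
1.5 π = 6.25 − 1.8 + 0.5 × 2.0 − 0.39 × 1.6 = 4.826
π = 4.826 / 1.5 = 3.22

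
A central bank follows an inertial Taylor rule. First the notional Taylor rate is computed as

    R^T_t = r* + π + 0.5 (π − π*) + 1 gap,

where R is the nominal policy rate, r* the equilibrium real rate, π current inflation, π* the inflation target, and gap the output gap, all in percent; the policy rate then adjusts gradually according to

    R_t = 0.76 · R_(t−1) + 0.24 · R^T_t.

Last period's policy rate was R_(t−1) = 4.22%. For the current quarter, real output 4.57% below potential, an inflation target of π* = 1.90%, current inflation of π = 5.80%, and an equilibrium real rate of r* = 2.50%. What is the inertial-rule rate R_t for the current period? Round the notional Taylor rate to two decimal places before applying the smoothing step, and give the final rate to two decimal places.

Output 4.57% below potential → gap = -4.57.
R^T_t = 2.50 + 5.80 + 0.5 × (5.80 − 1.90) + 1 × (-4.57)
   = 2.50 + 5.8 + 1.95 − 4.57 = 5.68
R_t = 0.76 × 4.22 + 0.24 × 5.68 = 3.2072 + 1.3632 = 4.57

4.57%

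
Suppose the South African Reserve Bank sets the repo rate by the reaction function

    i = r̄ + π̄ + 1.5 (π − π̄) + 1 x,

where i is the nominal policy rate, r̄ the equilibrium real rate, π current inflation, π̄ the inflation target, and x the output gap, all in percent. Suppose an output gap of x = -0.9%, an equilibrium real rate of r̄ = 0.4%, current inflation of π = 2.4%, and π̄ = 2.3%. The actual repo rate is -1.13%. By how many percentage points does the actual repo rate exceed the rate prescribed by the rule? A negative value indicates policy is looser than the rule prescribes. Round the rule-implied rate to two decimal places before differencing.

i = 0.4 + 2.3 + 1.5 × (2.4 − 2.3) + 1 × (-0.9)
   = 0.4 + 2.3 + 0.15 − 0.9 = 1.95
Deviation = -1.13 − 1.95 = -3.08 pp.

-3.08 pp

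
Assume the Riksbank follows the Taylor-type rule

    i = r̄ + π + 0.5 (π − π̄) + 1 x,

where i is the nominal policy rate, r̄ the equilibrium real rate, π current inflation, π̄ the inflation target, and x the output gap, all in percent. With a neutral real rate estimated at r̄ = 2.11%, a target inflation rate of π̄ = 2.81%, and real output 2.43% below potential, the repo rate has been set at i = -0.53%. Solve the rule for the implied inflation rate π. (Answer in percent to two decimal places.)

Output 2.43% below potential → x = -2.43.
Collecting π: i = r̄ + (1 + 0.5) π − 0.5 π̄ + 1 x
1.5 π = -0.53 − 2.11 + 0.5 × 2.81 − 1 × (-2.43) = 1.195
π = 1.195 / 1.5 = 0.80

0.80%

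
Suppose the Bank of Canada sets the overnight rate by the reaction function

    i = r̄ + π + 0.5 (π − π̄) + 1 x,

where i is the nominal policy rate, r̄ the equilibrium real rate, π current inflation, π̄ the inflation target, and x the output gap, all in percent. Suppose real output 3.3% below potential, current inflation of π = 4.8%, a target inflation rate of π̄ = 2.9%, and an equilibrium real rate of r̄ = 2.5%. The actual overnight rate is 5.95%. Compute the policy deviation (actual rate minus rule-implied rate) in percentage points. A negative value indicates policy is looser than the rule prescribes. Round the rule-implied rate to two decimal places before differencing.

Output 3.3% below potential → x = -3.3.
i = 2.5 + 4.8 + 0.5 × (4.8 − 2.9) + 1 × (-3.3)
   = 2.5 + 4.8 + 0.95 − 3.3 = 4.95
Deviation = 5.95 − 4.95 = 1.00 pp.

1.00 pp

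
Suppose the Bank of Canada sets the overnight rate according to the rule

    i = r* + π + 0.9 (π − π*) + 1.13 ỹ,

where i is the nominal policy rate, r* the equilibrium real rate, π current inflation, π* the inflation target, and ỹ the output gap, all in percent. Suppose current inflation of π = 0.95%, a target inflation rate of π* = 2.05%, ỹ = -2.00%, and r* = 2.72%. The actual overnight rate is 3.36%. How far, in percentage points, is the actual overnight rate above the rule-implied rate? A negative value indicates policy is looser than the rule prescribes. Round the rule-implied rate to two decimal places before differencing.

i = 2.72 + 0.95 + 0.9 × (0.95 − 2.05) + 1.13 × (-2.00)
   = 2.72 + 0.95 − 0.99 − 2.26 = 0.42
Deviation = 3.36 − 0.42 = 2.94 pp.

2.94 pp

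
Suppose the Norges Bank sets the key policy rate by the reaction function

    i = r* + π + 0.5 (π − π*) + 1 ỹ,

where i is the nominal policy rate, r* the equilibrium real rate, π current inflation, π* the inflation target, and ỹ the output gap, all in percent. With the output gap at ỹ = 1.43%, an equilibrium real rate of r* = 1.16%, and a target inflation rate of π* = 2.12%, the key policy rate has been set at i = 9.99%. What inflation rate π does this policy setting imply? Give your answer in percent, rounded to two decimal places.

Collecting π: i = r* + (1 + 0.5) π − 0.5 π* + 1 ỹ
1.5 π = 9.99 − 1.16 + 0.5 × 2.12 − 1 × 1.43 = 8.46
π = 8.46 / 1.5 = 5.64

5.64%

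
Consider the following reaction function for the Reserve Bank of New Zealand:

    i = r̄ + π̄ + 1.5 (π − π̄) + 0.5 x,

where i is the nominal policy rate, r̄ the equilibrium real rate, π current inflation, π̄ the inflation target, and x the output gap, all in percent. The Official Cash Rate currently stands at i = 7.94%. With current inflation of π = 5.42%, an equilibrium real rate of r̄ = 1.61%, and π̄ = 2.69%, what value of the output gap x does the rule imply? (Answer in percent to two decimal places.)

0.5 x = 7.94 − 1.61 − 2.69 − 1.5 × (5.42 − 2.69) = -0.455
x = -0.455 / 0.5 = -0.91

-0.91%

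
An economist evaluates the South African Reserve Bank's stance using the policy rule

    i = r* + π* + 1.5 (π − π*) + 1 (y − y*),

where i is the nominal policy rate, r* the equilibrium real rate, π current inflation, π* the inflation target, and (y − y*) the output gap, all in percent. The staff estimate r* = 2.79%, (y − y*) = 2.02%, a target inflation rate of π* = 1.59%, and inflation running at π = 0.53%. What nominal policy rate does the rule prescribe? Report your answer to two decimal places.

i = 2.79 + 1.59 + 1.5 × (0.53 − 1.59) + 1 × 2.02
   = 2.79 + 1.59 − 1.59 + 2.02 = 4.81

4.81%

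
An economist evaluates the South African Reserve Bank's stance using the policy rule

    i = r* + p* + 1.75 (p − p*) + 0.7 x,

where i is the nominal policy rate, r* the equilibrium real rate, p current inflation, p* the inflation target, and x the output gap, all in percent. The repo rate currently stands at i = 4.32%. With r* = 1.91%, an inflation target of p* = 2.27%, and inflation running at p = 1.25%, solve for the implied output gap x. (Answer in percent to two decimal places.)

2.75%

0.7 x = 4.32 − 1.91 − 2.27 − 1.75 × (1.25 − 2.27) = 1.925
x = 1.925 / 0.7 = 2.75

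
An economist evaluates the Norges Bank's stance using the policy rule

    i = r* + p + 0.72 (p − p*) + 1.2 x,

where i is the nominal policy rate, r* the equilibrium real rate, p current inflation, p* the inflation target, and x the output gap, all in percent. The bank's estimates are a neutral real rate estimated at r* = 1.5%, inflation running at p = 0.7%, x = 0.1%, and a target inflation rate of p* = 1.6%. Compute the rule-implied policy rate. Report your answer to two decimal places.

i = 1.5 + 0.7 + 0.72 × (0.7 − 1.6) + 1.2 × 0.1
   = 1.5 + 0.7 − 0.648 + 0.12 = 1.67

1.67%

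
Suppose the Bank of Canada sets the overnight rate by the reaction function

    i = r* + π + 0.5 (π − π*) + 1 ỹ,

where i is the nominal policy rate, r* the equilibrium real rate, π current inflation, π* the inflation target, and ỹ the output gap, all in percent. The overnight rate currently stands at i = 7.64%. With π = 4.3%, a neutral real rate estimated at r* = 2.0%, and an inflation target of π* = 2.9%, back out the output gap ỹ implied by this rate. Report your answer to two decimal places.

0.64%

1 ỹ = 7.64 − 2.0 − 4.3 − 0.5 × (4.3 − 2.9) = 0.64
ỹ = 0.64 / 1 = 0.64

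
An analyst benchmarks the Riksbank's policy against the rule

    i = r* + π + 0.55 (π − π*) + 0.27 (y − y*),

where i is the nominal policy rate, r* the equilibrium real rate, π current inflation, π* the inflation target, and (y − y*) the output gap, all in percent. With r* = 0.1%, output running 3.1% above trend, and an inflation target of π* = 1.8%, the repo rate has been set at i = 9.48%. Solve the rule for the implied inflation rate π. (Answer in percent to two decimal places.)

Output 3.1% above potential → (y − y*) = 3.1.
Collecting π: i = r* + (1 + 0.55) π − 0.55 π* + 0.27 (y − y*)
1.55 π = 9.48 − 0.1 + 0.55 × 1.8 − 0.27 × 3.1 = 9.533
π = 9.533 / 1.55 = 6.15

6.15%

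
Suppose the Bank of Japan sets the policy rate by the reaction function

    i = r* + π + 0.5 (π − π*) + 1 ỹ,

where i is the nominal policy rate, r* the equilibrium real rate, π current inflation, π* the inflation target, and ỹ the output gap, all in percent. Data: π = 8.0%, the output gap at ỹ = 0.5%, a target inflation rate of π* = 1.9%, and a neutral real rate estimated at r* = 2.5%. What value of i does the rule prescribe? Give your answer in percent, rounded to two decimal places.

14.05%

i = 2.5 + 8.0 + 0.5 × (8.0 − 1.9) + 1 × 0.5
   = 2.5 + 8 + 3.05 + 0.5 = 14.05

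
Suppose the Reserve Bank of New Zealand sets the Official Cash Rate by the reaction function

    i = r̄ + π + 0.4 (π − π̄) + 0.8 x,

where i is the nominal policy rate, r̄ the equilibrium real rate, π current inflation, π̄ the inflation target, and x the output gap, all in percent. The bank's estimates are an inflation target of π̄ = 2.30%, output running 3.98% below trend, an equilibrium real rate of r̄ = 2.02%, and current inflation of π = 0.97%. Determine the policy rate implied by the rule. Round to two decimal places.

Output 3.98% below potential → x = -3.98.
i = 2.02 + 0.97 + 0.4 × (0.97 − 2.30) + 0.8 × (-3.98)
   = 2.02 + 0.97 − 0.532 − 3.184 = -0.73

-0.73%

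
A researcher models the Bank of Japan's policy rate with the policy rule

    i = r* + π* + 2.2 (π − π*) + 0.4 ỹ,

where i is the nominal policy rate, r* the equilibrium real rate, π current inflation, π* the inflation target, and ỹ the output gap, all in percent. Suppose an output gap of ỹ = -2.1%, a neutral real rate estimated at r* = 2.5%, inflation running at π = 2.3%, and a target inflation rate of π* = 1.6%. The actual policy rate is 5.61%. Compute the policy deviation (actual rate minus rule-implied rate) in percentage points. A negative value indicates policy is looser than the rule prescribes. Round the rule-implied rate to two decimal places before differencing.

0.81 pp

i = 2.5 + 1.6 + 2.2 × (2.3 − 1.6) + 0.4 × (-2.1)
   = 2.5 + 1.6 + 1.54 − 0.84 = 4.80
Deviation = 5.61 − 4.80 = 0.81 pp.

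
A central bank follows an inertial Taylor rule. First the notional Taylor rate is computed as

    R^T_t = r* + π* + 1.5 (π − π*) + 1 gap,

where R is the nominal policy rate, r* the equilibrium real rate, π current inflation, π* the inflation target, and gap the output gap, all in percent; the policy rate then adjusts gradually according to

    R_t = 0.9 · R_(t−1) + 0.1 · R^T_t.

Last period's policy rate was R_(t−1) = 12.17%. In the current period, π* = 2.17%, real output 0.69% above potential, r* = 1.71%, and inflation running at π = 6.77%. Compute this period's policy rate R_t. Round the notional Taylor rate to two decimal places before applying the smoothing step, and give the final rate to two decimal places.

12.10%

Output 0.69% above potential → gap = 0.69.
R^T_t = 1.71 + 2.17 + 1.5 × (6.77 − 2.17) + 1 × 0.69
   = 1.71 + 2.17 + 6.9 + 0.69 = 11.47
R_t = 0.9 × 12.17 + 0.1 × 11.47 = 10.953 + 1.147 = 12.10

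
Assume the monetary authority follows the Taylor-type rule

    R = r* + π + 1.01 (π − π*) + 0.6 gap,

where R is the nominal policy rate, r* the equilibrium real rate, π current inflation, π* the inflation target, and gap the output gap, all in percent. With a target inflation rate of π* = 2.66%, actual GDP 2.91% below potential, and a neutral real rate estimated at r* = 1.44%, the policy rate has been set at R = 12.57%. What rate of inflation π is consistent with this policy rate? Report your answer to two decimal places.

Output 2.91% below potential → gap = -2.91.
Collecting π: R = r* + (1 + 1.01) π − 1.01 π* + 0.6 gap
2.01 π = 12.57 − 1.44 + 1.01 × 2.66 − 0.6 × (-2.91) = 15.5626
π = 15.5626 / 2.01 = 7.74

7.74%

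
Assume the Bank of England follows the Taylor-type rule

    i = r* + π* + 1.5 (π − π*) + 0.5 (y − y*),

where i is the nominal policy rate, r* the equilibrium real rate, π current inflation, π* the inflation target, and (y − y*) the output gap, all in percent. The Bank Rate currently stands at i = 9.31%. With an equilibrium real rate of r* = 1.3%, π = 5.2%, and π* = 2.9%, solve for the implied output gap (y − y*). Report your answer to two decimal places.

0.5 (y − y*) = 9.31 − 1.3 − 2.9 − 1.5 × (5.2 − 2.9) = 1.66
(y − y*) = 1.66 / 0.5 = 3.32

3.32%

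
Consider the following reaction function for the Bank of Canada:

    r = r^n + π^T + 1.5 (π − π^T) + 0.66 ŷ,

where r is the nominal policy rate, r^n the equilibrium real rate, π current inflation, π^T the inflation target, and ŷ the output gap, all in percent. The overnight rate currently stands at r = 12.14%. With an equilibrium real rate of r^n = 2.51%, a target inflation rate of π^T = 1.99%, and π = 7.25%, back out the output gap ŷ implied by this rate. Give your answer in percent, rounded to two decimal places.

0.66 ŷ = 12.14 − 2.51 − 1.99 − 1.5 × (7.25 − 1.99) = -0.25
ŷ = -0.25 / 0.66 = -0.38

-0.38%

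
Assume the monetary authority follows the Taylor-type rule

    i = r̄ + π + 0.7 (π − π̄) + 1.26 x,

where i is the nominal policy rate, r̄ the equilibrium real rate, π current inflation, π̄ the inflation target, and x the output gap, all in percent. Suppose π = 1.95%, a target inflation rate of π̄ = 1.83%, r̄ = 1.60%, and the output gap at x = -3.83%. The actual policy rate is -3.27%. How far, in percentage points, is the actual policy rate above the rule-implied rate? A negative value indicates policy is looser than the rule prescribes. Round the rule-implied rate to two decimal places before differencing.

i = 1.60 + 1.95 + 0.7 × (1.95 − 1.83) + 1.26 × (-3.83)
   = 1.60 + 1.95 + 0.084 − 4.8258 = -1.19
Deviation = -3.27 − (-1.19) = -2.08 pp.

-2.08 pp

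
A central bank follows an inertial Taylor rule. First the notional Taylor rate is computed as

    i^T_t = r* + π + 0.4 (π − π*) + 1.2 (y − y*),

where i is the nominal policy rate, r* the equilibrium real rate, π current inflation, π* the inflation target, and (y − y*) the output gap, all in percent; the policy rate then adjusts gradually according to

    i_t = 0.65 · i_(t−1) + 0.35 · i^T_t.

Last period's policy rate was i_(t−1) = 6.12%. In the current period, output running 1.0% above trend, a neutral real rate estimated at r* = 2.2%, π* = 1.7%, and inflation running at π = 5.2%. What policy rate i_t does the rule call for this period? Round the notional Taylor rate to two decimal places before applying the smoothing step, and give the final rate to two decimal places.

7.48%

Output 1.0% above potential → (y − y*) = 1.0.
i^T_t = 2.2 + 5.2 + 0.4 × (5.2 − 1.7) + 1.2 × 1.0
   = 2.2 + 5.2 + 1.4 + 1.2 = 10.00
i_t = 0.65 × 6.12 + 0.35 × 10.00 = 3.978 + 3.5 = 7.48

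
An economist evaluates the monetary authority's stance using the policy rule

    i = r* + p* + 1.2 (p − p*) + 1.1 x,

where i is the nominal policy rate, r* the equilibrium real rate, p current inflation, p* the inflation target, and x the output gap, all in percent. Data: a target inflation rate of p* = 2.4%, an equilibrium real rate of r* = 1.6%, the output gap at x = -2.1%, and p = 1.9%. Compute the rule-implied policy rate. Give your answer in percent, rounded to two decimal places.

i = 1.6 + 2.4 + 1.2 × (1.9 − 2.4) + 1.1 × (-2.1)
   = 1.6 + 2.4 − 0.6 − 2.31 = 1.09

1.09%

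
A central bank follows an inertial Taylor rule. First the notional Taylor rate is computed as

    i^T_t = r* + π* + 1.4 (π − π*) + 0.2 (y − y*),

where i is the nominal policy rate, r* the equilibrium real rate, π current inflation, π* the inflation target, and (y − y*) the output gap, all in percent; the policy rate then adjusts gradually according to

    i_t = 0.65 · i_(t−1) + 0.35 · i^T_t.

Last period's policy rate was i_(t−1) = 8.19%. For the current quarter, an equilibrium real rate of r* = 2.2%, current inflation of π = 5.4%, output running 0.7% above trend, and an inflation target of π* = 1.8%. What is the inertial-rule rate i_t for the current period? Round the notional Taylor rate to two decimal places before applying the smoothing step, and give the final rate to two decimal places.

8.54%

Output 0.7% above potential → (y − y*) = 0.7.
i^T_t = 2.2 + 1.8 + 1.4 × (5.4 − 1.8) + 0.2 × 0.7
   = 2.2 + 1.8 + 5.04 + 0.14 = 9.18
i_t = 0.65 × 8.19 + 0.35 × 9.18 = 5.3235 + 3.213 = 8.54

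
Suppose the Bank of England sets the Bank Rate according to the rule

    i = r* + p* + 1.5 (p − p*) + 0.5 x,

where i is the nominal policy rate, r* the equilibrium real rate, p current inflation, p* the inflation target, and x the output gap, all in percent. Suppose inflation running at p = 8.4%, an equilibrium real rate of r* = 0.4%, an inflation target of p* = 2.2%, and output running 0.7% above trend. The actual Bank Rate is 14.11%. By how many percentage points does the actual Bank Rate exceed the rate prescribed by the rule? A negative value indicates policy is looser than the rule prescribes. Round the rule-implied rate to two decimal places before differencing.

Output 0.7% above potential → x = 0.7.
i = 0.4 + 2.2 + 1.5 × (8.4 − 2.2) + 0.5 × 0.7
   = 0.4 + 2.2 + 9.3 + 0.35 = 12.25
Deviation = 14.11 − 12.25 = 1.86 pp.

1.86 pp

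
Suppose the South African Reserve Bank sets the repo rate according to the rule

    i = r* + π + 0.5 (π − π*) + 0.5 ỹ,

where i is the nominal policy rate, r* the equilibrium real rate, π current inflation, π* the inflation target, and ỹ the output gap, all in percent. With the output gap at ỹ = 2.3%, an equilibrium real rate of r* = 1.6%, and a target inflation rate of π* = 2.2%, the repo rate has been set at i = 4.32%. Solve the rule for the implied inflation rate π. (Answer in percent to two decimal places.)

1.78%

Collecting π: i = r* + (1 + 0.5) π − 0.5 π* + 0.5 ỹ
1.5 π = 4.32 − 1.6 + 0.5 × 2.2 − 0.5 × 2.3 = 2.67
π = 2.67 / 1.5 = 1.78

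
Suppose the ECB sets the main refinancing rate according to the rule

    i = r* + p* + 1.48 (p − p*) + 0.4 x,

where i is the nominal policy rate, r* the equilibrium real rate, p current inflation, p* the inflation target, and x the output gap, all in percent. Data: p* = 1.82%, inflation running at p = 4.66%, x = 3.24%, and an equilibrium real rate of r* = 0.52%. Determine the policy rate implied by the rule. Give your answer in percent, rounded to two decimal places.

7.84%

i = 0.52 + 1.82 + 1.48 × (4.66 − 1.82) + 0.4 × 3.24
   = 0.52 + 1.82 + 4.2032 + 1.296 = 7.84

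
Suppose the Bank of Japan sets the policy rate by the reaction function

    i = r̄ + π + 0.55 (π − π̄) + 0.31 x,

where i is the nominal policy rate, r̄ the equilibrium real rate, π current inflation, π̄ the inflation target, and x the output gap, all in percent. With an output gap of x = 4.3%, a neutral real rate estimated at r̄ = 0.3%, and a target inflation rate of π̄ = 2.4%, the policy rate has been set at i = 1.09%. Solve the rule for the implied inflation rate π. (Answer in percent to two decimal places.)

Collecting π: i = r̄ + (1 + 0.55) π − 0.55 π̄ + 0.31 x
1.55 π = 1.09 − 0.3 + 0.55 × 2.4 − 0.31 × 4.3 = 0.777
π = 0.777 / 1.55 = 0.50

0.50%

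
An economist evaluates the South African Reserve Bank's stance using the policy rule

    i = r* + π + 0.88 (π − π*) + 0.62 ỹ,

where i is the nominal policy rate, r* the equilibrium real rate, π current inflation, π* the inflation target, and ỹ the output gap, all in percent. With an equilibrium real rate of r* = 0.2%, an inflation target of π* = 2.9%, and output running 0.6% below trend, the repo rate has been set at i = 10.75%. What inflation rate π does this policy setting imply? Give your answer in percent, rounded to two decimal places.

7.17%

Output 0.6% below potential → ỹ = -0.6.
Collecting π: i = r* + (1 + 0.88) π − 0.88 π* + 0.62 ỹ
1.88 π = 10.75 − 0.2 + 0.88 × 2.9 − 0.62 × (-0.6) = 13.474
π = 13.474 / 1.88 = 7.17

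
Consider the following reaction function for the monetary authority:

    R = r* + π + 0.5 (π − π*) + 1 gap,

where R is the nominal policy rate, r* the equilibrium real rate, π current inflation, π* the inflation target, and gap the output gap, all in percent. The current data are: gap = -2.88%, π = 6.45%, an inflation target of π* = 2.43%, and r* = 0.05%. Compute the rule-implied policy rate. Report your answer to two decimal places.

5.63%

R = 0.05 + 6.45 + 0.5 × (6.45 − 2.43) + 1 × (-2.88)
   = 0.05 + 6.45 + 2.01 − 2.88 = 5.63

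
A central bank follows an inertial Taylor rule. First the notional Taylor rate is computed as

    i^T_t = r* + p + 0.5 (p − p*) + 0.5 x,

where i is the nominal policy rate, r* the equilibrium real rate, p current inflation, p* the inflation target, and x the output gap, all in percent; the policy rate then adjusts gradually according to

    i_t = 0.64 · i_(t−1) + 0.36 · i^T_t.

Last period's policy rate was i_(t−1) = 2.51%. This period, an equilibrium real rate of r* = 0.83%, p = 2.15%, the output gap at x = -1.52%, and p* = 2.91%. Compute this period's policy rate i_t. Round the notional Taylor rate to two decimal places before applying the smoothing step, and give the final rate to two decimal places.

i^T_t = 0.83 + 2.15 + 0.5 × (2.15 − 2.91) + 0.5 × (-1.52)
   = 0.83 + 2.15 − 0.38 − 0.76 = 1.84
i_t = 0.64 × 2.51 + 0.36 × 1.84 = 1.6064 + 0.6624 = 2.27

2.27%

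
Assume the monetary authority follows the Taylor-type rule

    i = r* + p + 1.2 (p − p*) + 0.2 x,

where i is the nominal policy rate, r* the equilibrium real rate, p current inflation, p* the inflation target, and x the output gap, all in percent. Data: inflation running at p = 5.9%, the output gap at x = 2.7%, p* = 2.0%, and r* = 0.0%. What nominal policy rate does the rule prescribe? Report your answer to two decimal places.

11.12%

i = 0.0 + 5.9 + 1.2 × (5.9 − 2.0) + 0.2 × 2.7
   = 0.0 + 5.9 + 4.68 + 0.54 = 11.12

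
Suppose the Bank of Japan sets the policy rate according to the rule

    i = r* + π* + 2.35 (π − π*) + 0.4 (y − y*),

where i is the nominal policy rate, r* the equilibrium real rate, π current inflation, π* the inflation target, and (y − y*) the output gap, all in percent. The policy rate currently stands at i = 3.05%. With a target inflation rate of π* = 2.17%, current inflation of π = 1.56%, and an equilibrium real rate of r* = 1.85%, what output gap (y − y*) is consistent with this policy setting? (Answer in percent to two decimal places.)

1.16%

0.4 (y − y*) = 3.05 − 1.85 − 2.17 − 2.35 × (1.56 − 2.17) = 0.4635
(y − y*) = 0.4635 / 0.4 = 1.16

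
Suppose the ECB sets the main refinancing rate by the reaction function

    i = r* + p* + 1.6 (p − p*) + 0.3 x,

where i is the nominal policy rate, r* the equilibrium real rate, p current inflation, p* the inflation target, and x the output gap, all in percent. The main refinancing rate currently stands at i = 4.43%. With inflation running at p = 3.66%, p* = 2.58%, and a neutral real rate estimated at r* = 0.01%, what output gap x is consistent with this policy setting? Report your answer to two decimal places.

0.3 x = 4.43 − 0.01 − 2.58 − 1.6 × (3.66 − 2.58) = 0.112
x = 0.112 / 0.3 = 0.37

0.37%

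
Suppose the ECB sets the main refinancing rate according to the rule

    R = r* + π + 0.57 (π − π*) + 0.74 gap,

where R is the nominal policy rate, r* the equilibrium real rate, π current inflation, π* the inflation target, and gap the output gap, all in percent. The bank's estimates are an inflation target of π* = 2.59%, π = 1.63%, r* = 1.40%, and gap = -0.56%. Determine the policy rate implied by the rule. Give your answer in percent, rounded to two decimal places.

2.07%

R = 1.40 + 1.63 + 0.57 × (1.63 − 2.59) + 0.74 × (-0.56)
   = 1.40 + 1.63 − 0.5472 − 0.4144 = 2.07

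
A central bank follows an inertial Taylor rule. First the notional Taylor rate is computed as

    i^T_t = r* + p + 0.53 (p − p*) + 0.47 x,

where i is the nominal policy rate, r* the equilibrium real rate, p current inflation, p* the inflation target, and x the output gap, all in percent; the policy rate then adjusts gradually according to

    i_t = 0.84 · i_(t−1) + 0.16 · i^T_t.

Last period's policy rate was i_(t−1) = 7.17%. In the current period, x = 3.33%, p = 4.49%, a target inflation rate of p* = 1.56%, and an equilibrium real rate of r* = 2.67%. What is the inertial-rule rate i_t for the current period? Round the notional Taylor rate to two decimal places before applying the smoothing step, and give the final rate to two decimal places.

i^T_t = 2.67 + 4.49 + 0.53 × (4.49 − 1.56) + 0.47 × 3.33
   = 2.67 + 4.49 + 1.5529 + 1.5651 = 10.28
i_t = 0.84 × 7.17 + 0.16 × 10.28 = 6.0228 + 1.6448 = 7.67

7.67%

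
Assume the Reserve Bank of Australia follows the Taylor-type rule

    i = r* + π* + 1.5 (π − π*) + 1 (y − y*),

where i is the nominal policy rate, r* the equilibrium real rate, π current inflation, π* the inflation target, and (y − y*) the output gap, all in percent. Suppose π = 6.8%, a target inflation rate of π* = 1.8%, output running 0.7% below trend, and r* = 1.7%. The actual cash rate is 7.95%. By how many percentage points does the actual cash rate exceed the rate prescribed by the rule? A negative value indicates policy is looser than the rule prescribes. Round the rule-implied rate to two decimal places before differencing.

Output 0.7% below potential → (y − y*) = -0.7.
i = 1.7 + 1.8 + 1.5 × (6.8 − 1.8) + 1 × (-0.7)
   = 1.7 + 1.8 + 7.5 − 0.7 = 10.30
Deviation = 7.95 − 10.30 = -2.35 pp.

-2.35 pp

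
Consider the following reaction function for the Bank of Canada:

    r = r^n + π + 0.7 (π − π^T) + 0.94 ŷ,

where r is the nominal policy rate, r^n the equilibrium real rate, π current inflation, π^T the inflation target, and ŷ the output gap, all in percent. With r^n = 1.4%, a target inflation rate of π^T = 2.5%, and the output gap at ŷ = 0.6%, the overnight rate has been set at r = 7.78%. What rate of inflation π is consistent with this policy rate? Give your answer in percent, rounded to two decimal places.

4.45%

Collecting π: r = r^n + (1 + 0.7) π − 0.7 π^T + 0.94 ŷ
1.7 π = 7.78 − 1.4 + 0.7 × 2.5 − 0.94 × 0.6 = 7.566
π = 7.566 / 1.7 = 4.45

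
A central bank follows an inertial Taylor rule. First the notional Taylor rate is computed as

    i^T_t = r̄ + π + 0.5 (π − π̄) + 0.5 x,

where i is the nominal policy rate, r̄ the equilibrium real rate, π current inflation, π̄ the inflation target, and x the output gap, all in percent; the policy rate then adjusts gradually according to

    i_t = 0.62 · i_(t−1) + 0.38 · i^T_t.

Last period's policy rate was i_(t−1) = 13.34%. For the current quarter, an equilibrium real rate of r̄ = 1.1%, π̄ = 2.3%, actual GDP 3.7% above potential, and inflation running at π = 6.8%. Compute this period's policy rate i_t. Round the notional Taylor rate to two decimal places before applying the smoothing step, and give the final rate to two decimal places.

12.83%

Output 3.7% above potential → x = 3.7.
i^T_t = 1.1 + 6.8 + 0.5 × (6.8 − 2.3) + 0.5 × 3.7
   = 1.1 + 6.8 + 2.25 + 1.85 = 12.00
i_t = 0.62 × 13.34 + 0.38 × 12.00 = 8.2708 + 4.56 = 12.83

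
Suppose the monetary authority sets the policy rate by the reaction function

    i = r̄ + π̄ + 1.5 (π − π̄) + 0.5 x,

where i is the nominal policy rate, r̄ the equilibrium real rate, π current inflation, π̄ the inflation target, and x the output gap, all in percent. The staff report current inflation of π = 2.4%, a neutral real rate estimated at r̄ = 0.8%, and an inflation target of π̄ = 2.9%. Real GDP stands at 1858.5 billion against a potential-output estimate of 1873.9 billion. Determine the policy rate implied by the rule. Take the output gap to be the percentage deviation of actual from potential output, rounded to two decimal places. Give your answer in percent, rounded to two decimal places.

Output gap = 100 × (1858.5 − 1873.9) / 1873.9 = -0.82%.
i = 0.80 + 2.90 + 1.5 × (2.40 − 2.90) + 0.5 × (-0.82)
   = 0.80 + 2.9 − 0.75 − 0.41 = 2.54

2.54%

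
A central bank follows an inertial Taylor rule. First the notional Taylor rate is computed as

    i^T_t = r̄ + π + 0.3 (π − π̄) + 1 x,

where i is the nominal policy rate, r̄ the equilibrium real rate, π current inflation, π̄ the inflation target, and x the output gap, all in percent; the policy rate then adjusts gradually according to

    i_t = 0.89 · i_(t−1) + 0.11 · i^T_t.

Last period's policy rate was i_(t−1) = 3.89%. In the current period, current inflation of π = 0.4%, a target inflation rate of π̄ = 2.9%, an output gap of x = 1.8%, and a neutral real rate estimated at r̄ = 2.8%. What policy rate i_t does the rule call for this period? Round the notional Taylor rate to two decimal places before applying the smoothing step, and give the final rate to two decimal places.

3.93%

i^T_t = 2.8 + 0.4 + 0.3 × (0.4 − 2.9) + 1 × 1.8
   = 2.8 + 0.4 − 0.75 + 1.8 = 4.25
i_t = 0.89 × 3.89 + 0.11 × 4.25 = 3.4621 + 0.4675 = 3.93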